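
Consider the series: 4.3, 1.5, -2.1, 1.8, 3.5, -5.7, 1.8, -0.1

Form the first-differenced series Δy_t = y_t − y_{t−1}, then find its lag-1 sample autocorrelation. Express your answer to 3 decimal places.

First differences Δy: -2.8, -3.6, 3.9, 1.7, -9.2, 7.5, -1.9
Mean of differences = -0.6286
Numerator Σ(Δy_t−Δȳ)(Δy_{t+1}−Δȳ) = -96.4265
Denominator Σ(Δy_t−Δȳ)² = 180.6343
r_1(Δy) = -96.4265 / 180.6343 = -0.534

-0.534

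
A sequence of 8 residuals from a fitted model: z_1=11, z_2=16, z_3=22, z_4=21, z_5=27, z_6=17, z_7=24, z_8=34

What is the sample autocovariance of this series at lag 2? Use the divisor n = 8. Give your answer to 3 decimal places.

Mean z̄ = (11 + 16 + 22 + 21 + 27 + 17 + 24 + 34)/8 = 21.5000
Deviations: -10.5000, -5.5000, 0.5000, -0.5000, 5.5000, -4.5000, 2.5000, 12.5000
Σ_{t=1}^{6}(z_t−z̄)(z_{t+2}−z̄) = -40.0000
γ_2 = -40.0000 / 8 = -5.000

-5.000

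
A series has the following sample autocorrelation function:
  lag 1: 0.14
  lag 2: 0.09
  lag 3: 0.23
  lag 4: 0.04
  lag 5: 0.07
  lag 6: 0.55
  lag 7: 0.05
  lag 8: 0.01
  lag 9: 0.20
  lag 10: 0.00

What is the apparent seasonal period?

The largest autocorrelation is r_6 = 0.55; the remaining lags stay at or below 0.23.
The dominant spike at lag 6 indicates a seasonal period of 6.

6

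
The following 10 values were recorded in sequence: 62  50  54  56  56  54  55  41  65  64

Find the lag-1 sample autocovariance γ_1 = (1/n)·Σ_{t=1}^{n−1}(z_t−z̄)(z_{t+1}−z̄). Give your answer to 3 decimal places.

Mean z̄ = (62 + 50 + 54 + 56 + 56 + 54 + 55 + 41 + 65 + 64)/10 = 55.7000
Σ_{t=1}^{9}(z_t−z̄)(z_{t+1}−z̄) = -75.1900
γ_1 = -75.1900 / 10 = -7.519

-7.519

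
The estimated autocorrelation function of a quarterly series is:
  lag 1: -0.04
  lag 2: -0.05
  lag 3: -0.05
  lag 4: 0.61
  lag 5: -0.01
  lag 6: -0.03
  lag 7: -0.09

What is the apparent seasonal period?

The largest autocorrelation is r_4 = 0.61; the remaining lags stay at or below -0.01.
The dominant spike at lag 4 indicates a seasonal period of 4.

4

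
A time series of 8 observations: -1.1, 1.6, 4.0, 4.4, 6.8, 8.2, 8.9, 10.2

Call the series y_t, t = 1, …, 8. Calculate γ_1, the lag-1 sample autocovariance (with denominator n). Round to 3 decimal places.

Mean ȳ = (-1.1 + 1.6 + 4.0 + 4.4 + 6.8 + 8.2 + 8.9 + 10.2)/8 = 5.3750
Deviations: -6.4750, -3.7750, -1.3750, -0.9750, 1.4250, 2.8250, 3.5250, 4.8250
Σ_{t=1}^{7}(y_t−ȳ)(y_{t+1}−ȳ) = 60.5769
γ_1 = 60.5769 / 8 = 7.572

7.572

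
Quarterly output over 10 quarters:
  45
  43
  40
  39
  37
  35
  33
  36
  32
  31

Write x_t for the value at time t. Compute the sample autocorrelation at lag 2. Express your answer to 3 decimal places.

0.309

Mean x̄ = (45 + 43 + 40 + 39 + 37 + 35 + 33 + 36 + 32 + 31)/10 = 37.1000
Numerator Σ_{t=1}^{8}(x_t−x̄)(x_{t+2}−x̄) = 60.1800
Denominator Σ(x_t−x̄)² = 194.9000
r_2 = 60.1800 / 194.9000 = 0.309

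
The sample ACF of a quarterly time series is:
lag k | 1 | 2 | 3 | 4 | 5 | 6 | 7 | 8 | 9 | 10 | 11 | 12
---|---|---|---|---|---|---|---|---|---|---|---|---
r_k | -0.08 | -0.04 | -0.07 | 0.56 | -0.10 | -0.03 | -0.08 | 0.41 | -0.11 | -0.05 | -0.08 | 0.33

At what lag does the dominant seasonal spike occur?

4

The largest autocorrelation is r_4 = 0.56, with weaker echoes at lags 8 (0.41) and 12 (0.33); the remaining lags stay at or below -0.03.
The dominant spike at lag 4 indicates a seasonal period of 4.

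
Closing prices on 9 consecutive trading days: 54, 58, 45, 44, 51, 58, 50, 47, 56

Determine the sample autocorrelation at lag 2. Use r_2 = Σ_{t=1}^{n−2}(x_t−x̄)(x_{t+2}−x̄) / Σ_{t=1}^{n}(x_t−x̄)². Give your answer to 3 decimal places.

-0.630

Mean x̄ = (54 + 58 + 45 + 44 + 51 + 58 + 50 + 47 + 56)/9 = 51.4444
Σ(x_t−x̄)(x_{t+2}−x̄) = (-16.4691) + (-48.8025) + (2.8642) + (-48.8025) + (0.6420) + (-29.1358) + (-6.5802) = -146.2840
Denominator Σ(x_t−x̄)² = 232.2222
r_2 = -146.2840 / 232.2222 = -0.630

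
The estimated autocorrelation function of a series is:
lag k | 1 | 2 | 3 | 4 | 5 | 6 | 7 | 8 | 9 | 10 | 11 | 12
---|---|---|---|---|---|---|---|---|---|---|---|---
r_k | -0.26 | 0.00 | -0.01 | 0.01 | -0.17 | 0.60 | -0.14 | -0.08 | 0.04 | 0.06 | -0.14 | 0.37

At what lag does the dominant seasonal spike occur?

The largest autocorrelation is r_6 = 0.60, with a weaker echo at lag 12 (0.37); the remaining lags stay at or below 0.06.
The dominant spike at lag 6 indicates a seasonal period of 6.

6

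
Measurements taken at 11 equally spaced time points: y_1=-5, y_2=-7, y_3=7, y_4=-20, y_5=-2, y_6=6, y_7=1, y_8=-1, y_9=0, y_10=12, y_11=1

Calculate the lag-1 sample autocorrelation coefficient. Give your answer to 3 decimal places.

-0.160

Mean ȳ = (-5 − 7 + 7 − 20 − 2 + 6 + 1 − 1 + 0 + 12 + 1)/11 = -0.7273
Numerator Σ_{t=1}^{10}(y_t−ȳ)(y_{t+1}−ȳ) = -112.4380
Denominator Σ(y_t−ȳ)² = 704.1818
r_1 = -112.4380 / 704.1818 = -0.160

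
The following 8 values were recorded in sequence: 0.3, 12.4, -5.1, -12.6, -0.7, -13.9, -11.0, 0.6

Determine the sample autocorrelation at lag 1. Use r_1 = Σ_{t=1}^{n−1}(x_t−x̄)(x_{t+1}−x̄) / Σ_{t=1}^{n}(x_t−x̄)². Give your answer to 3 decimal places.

0.073

Mean x̄ = (0.3 + 12.4 − 5.1 − 12.6 − 0.7 − 13.9 − 11.0 + 0.6)/8 = -3.7500
Deviations from mean: 4.0500, 16.1500, -1.3500, -8.8500, 3.0500, -10.1500, -7.2500, 4.3500
Numerator Σ_{t=1}^{7}(x_t−x̄)(x_{t+1}−x̄) = 39.6525
Denominator Σ(x_t−x̄)² = 541.1800
r_1 = 39.6525 / 541.1800 = 0.073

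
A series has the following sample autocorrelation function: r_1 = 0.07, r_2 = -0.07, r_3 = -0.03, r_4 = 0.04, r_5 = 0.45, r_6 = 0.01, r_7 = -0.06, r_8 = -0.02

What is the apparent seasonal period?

5

The largest autocorrelation is r_5 = 0.45; the remaining lags stay at or below 0.07.
The dominant spike at lag 5 indicates a seasonal period of 5.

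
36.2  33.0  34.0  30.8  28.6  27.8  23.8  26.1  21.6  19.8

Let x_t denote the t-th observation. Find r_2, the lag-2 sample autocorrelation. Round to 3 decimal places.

Mean x̄ = (36.2 + 33.0 + 34.0 + 30.8 + 28.6 + 27.8 + 23.8 + 26.1 + 21.6 + 19.8)/10 = 28.1700
Numerator Σ_{t=1}^{8}(x_t−x̄)(x_{t+2}−x̄) = 105.9752
Denominator Σ(x_t−x̄)² = 265.6410
r_2 = 105.9752 / 265.6410 = 0.399

0.399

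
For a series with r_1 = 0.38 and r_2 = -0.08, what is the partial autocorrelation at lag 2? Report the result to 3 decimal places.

-0.262

φ_{22} = (r_2 − r_1²) / (1 − r_1²)
r_1² = (0.38)² = 0.1444
Numerator = -0.08 − 0.1444 = -0.2244; denominator = 1 − 0.1444 = 0.8556
φ_{22} = -0.2244 / 0.8556 = -0.262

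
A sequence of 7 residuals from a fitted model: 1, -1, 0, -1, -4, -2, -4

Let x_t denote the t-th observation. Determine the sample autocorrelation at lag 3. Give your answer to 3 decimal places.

Mean x̄ = (1 − 1 + 0 − 1 − 4 − 2 − 4)/7 = -1.5714
Deviations from mean: 2.5714, 0.5714, 1.5714, 0.5714, -2.4286, -0.4286, -2.4286
Numerator Σ_{t=1}^{4}(x_t−x̄)(x_{t+3}−x̄) = -1.9796
Denominator Σ(x_t−x̄)² = 21.7143
r_3 = -1.9796 / 21.7143 = -0.091

-0.091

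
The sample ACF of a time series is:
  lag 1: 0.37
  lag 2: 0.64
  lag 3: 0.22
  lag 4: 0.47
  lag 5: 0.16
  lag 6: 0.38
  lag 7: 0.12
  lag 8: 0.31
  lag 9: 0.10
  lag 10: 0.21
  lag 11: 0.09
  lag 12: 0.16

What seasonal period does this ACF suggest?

2

The largest autocorrelation is r_2 = 0.64, with weaker echoes at lags 4 (0.47) and 6 (0.38); the remaining lags stay at or below 0.37.
The dominant spike at lag 2 indicates a seasonal period of 2.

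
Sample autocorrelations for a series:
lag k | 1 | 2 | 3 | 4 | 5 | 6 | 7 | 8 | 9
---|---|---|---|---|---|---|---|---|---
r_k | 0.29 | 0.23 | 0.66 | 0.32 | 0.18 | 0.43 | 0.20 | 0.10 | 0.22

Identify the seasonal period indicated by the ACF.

3

The largest autocorrelation is r_3 = 0.66, with a weaker echo at lag 6 (0.43); the remaining lags stay at or below 0.32.
The dominant spike at lag 3 indicates a seasonal period of 3.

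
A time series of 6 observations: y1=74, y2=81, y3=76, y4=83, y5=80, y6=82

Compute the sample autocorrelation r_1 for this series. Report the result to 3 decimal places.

Mean ȳ = (74 + 81 + 76 + 83 + 80 + 82)/6 = 79.3333
Numerator Σ_{t=1}^{5}(y_t−ȳ)(y_{t+1}−ȳ) = -22.4444
Denominator Σ(y_t−ȳ)² = 63.3333
r_1 = -22.4444 / 63.3333 = -0.354

-0.354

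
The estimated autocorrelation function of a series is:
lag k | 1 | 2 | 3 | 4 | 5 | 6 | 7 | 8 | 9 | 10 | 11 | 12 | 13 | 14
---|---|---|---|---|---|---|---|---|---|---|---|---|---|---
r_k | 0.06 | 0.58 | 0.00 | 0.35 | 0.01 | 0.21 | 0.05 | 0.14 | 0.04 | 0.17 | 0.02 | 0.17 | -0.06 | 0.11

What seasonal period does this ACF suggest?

The largest autocorrelation is r_2 = 0.58, with weaker echoes at lags 4 (0.35), 6 (0.21), 10 (0.17) and 12 (0.17); the remaining lags stay at or below 0.14.
The dominant spike at lag 2 indicates a seasonal period of 2.

2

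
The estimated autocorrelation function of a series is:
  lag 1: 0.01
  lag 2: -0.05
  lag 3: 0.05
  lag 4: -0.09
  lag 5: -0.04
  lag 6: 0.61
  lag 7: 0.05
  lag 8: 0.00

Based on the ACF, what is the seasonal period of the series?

6

The largest autocorrelation is r_6 = 0.61; the remaining lags stay at or below 0.05.
The dominant spike at lag 6 indicates a seasonal period of 6.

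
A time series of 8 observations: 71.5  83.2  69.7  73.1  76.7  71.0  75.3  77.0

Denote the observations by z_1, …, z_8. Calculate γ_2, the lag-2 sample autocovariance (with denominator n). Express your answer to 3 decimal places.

Mean z̄ = (71.5 + 83.2 + 69.7 + 73.1 + 76.7 + 71.0 + 75.3 + 77.0)/8 = 74.6875
Σ_{t=1}^{6}(z_t−z̄)(z_{t+2}−z̄) = -9.0941
γ_2 = -9.0941 / 8 = -1.137

-1.137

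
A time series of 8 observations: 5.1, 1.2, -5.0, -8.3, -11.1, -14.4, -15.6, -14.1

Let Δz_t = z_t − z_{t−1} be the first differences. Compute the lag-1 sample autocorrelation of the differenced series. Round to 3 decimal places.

0.340

First differences Δz: -3.9, -6.2, -3.3, -2.8, -3.3, -1.2, 1.5
Mean of differences = -2.7429
Numerator Σ(Δz_t−Δz̄)(Δz_{t+1}−Δz̄) = 11.6767
Denominator Σ(Δz_t−Δz̄)² = 34.2971
r_1(Δz) = 11.6767 / 34.2971 = 0.340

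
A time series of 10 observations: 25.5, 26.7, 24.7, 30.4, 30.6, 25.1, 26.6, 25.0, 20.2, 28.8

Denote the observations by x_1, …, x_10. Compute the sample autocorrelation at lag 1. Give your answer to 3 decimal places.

Mean x̄ = (25.5 + 26.7 + 24.7 + 30.4 + 30.6 + 25.1 + 26.6 + 25.0 + 20.2 + 28.8)/10 = 26.3600
Numerator Σ_{t=1}^{9}(x_t−x̄)(x_{t+1}−x̄) = -3.0576
Denominator Σ(x_t−x̄)² = 85.3040
r_1 = -3.0576 / 85.3040 = -0.036

-0.036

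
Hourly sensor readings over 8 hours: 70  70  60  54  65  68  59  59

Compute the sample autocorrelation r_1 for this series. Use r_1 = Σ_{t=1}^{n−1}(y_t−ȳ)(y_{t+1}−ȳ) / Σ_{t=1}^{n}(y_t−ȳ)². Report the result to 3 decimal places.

0.174

Mean ȳ = (70 + 70 + 60 + 54 + 65 + 68 + 59 + 59)/8 = 63.1250
Numerator Σ_{t=1}^{7}(y_t−ȳ)(y_{t+1}−ȳ) = 43.2344
Denominator Σ(y_t−ȳ)² = 248.8750
r_1 = 43.2344 / 248.8750 = 0.174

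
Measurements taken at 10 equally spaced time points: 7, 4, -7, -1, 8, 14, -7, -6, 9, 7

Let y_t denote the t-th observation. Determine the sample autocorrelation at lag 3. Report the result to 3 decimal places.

Mean ȳ = (7 + 4 − 7 − 1 + 8 + 14 − 7 − 6 + 9 + 7)/10 = 2.8000
Σ(y_t−ȳ)(y_{t+3}−ȳ) = (-15.9600) + (6.2400) + (-109.7600) + (37.2400) + (-45.7600) + (69.4400) + (-41.1600) = -99.7200
Denominator Σ(y_t−ȳ)² = 511.6000
r_3 = -99.7200 / 511.6000 = -0.195

-0.195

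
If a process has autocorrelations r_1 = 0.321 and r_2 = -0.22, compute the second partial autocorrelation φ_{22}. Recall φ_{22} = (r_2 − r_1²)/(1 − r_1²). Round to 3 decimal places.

φ_{22} = (r_2 − r_1²) / (1 − r_1²)
r_1² = (0.321)² = 0.103041
Numerator = -0.22 − 0.1030 = -0.3230; denominator = 1 − 0.1030 = 0.8970
φ_{22} = -0.3230 / 0.8970 = -0.360

-0.360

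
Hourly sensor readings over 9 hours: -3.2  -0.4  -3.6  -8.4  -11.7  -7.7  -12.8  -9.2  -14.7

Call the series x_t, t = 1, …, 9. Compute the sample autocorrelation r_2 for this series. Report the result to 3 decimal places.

Mean x̄ = (-3.2 − 0.4 − 3.6 − 8.4 − 11.7 − 7.7 − 12.8 − 9.2 − 14.7)/9 = -7.9667
Σ(x_t−x̄)(x_{t+2}−x̄) = (20.8144) + (-3.2789) + (-16.3022) + (-0.1156) + (18.0444) + (-0.3289) + (32.5444) = 51.3778
Denominator Σ(x_t−x̄)² = 183.4600
r_2 = 51.3778 / 183.4600 = 0.280

0.280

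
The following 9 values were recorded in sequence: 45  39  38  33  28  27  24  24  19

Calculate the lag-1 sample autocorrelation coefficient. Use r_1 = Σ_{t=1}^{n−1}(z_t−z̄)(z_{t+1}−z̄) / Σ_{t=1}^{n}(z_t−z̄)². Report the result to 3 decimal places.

0.601

Mean z̄ = (45 + 39 + 38 + 33 + 28 + 27 + 24 + 24 + 19)/9 = 30.7778
Numerator Σ_{t=1}^{8}(z_t−z̄)(z_{t+1}−z̄) = 348.0617
Denominator Σ(z_t−z̄)² = 579.5556
r_1 = 348.0617 / 579.5556 = 0.601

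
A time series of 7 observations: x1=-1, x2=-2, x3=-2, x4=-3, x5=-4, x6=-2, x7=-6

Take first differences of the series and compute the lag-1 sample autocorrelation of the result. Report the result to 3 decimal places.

-0.515

First differences Δx: -1, 0, -1, -1, 2, -4
Mean of differences = -0.8333
Numerator Σ(Δx_t−Δx̄)(Δx_{t+1}−Δx̄) = -9.6944
Denominator Σ(Δx_t−Δx̄)² = 18.8333
r_1(Δx) = -9.6944 / 18.8333 = -0.515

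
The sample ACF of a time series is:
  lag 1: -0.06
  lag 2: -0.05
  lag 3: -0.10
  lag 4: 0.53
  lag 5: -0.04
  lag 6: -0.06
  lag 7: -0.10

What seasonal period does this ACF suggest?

The largest autocorrelation is r_4 = 0.53; the remaining lags stay at or below -0.04.
The dominant spike at lag 4 indicates a seasonal period of 4.

4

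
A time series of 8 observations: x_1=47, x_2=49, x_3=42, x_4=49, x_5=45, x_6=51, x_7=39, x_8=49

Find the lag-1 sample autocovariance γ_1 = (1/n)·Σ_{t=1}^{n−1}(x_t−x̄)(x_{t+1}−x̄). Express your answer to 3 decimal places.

Mean x̄ = (47 + 49 + 42 + 49 + 45 + 51 + 39 + 49)/8 = 46.3750
Deviations: 0.6250, 2.6250, -4.3750, 2.6250, -1.3750, 4.6250, -7.3750, 2.6250
Σ_{t=1}^{7}(x_t−x̄)(x_{t+1}−x̄) = -84.7656
γ_1 = -84.7656 / 8 = -10.596

-10.596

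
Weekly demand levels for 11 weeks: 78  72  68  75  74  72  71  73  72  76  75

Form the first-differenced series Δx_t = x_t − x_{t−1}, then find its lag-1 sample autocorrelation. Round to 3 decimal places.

-0.140

First differences Δx: -6, -4, 7, -1, -2, -1, 2, -1, 4, -1
Mean of differences = -0.3000
Numerator Σ(Δx_t−Δx̄)(Δx_{t+1}−Δx̄) = -17.8900
Denominator Σ(Δx_t−Δx̄)² = 128.1000
r_1(Δx) = -17.8900 / 128.1000 = -0.140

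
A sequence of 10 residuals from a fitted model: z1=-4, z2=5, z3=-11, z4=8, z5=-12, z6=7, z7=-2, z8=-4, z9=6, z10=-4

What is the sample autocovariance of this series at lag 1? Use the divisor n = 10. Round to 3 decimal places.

Mean z̄ = (-4 + 5 − 11 + 8 − 12 + 7 − 2 − 4 + 6 − 4)/10 = -1.1000
Σ_{t=1}^{9}(z_t−z̄)(z_{t+1}−z̄) = -401.5100
γ_1 = -401.5100 / 10 = -40.151

-40.151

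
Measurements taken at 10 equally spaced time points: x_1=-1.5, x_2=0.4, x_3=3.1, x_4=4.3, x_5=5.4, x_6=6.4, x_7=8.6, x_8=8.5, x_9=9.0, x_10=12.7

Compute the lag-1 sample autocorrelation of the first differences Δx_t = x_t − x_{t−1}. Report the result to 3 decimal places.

-0.136

First differences Δx: 1.9, 2.7, 1.2, 1.1, 1.0, 2.2, -0.1, 0.5, 3.7
Mean of differences = 1.5778
Numerator Σ(Δx_t−Δx̄)(Δx_{t+1}−Δx̄) = -1.4883
Denominator Σ(Δx_t−Δx̄)² = 10.9356
r_1(Δx) = -1.4883 / 10.9356 = -0.136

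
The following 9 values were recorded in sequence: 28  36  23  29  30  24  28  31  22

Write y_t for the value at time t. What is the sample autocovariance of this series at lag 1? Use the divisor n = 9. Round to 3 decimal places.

-7.606

Mean ȳ = (28 + 36 + 23 + 29 + 30 + 24 + 28 + 31 + 22)/9 = 27.8889
Σ_{t=1}^{8}(y_t−ȳ)(y_{t+1}−ȳ) = -68.4568
γ_1 = -68.4568 / 9 = -7.606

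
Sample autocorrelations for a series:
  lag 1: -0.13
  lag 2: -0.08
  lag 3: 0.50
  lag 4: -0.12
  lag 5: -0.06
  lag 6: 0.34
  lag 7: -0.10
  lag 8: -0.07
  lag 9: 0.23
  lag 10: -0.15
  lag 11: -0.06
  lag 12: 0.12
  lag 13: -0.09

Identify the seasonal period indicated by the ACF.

3

The largest autocorrelation is r_3 = 0.50, with weaker echoes at lags 6 (0.34) and 9 (0.23); the remaining lags stay at or below 0.12.
The dominant spike at lag 3 indicates a seasonal period of 3.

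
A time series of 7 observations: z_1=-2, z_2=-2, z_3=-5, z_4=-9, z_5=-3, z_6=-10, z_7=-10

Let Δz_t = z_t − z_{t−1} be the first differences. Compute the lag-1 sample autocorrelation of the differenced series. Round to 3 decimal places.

-0.669

First differences Δz: 0, -3, -4, 6, -7, 0
Mean of differences = -1.3333
Numerator Σ(Δz_t−Δz̄)(Δz_{t+1}−Δz̄) = -66.4444
Denominator Σ(Δz_t−Δz̄)² = 99.3333
r_1(Δz) = -66.4444 / 99.3333 = -0.669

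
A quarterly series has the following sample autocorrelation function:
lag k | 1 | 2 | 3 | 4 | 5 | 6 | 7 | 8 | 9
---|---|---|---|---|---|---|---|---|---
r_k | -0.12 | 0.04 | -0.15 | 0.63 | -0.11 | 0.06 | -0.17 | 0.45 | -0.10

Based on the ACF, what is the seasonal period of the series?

The largest autocorrelation is r_4 = 0.63, with a weaker echo at lag 8 (0.45); the remaining lags stay at or below 0.06.
The dominant spike at lag 4 indicates a seasonal period of 4.

4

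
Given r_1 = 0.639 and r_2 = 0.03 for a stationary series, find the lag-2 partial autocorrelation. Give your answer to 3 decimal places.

φ_{22} = (r_2 − r_1²) / (1 − r_1²)
r_1² = (0.639)² = 0.408321
Numerator = 0.03 − 0.4083 = -0.3783; denominator = 1 − 0.4083 = 0.5917
φ_{22} = -0.3783 / 0.5917 = -0.639

-0.639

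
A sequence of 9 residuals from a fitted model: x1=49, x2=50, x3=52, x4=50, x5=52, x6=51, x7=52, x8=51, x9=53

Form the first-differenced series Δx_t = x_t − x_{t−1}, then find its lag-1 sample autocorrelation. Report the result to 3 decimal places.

-0.708

First differences Δx: 1, 2, -2, 2, -1, 1, -1, 2
Mean of differences = 0.5000
Numerator Σ(Δx_t−Δx̄)(Δx_{t+1}−Δx̄) = -12.7500
Denominator Σ(Δx_t−Δx̄)² = 18.0000
r_1(Δx) = -12.7500 / 18.0000 = -0.708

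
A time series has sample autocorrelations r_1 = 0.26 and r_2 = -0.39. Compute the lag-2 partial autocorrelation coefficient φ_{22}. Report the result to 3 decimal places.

-0.491

φ_{22} = (r_2 − r_1²) / (1 − r_1²)
r_1² = (0.26)² = 0.0676
Numerator = -0.39 − 0.0676 = -0.4576; denominator = 1 − 0.0676 = 0.9324
φ_{22} = -0.4576 / 0.9324 = -0.491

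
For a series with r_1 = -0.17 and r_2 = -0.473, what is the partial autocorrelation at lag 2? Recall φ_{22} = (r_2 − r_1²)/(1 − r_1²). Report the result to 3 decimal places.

-0.517

φ_{22} = (r_2 − r_1²) / (1 − r_1²)
r_1² = (-0.17)² = 0.0289
Numerator = -0.473 − 0.0289 = -0.5019; denominator = 1 − 0.0289 = 0.9711
φ_{22} = -0.5019 / 0.9711 = -0.517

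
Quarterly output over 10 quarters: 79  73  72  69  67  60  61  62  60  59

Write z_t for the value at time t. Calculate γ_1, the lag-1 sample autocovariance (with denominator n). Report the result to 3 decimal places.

26.476

Mean z̄ = (79 + 73 + 72 + 69 + 67 + 60 + 61 + 62 + 60 + 59)/10 = 66.2000
Σ_{t=1}^{9}(z_t−z̄)(z_{t+1}−z̄) = 264.7600
γ_1 = 264.7600 / 10 = 26.476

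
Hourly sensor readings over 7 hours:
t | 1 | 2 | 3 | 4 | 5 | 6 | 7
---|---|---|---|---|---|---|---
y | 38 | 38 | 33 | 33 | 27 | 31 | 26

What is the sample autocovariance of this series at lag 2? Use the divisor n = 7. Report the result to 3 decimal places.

Mean ȳ = (38 + 38 + 33 + 33 + 27 + 31 + 26)/7 = 32.2857
Deviations: 5.7143, 5.7143, 0.7143, 0.7143, -5.2857, -1.2857, -6.2857
Σ_{t=1}^{5}(y_t−ȳ)(y_{t+2}−ȳ) = 36.6939
γ_2 = 36.6939 / 7 = 5.242

5.242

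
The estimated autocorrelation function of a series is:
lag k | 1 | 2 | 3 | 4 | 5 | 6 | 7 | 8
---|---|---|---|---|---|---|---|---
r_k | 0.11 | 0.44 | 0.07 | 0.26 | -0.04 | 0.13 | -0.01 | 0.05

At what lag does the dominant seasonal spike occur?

The largest autocorrelation is r_2 = 0.44, with a weaker echo at lag 4 (0.26); the remaining lags stay at or below 0.13.
The dominant spike at lag 2 indicates a seasonal period of 2.

2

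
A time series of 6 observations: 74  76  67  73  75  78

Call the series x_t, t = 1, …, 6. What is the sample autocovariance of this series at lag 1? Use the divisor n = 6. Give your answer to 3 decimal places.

-0.810

Mean x̄ = (74 + 76 + 67 + 73 + 75 + 78)/6 = 73.8333
Σ_{t=1}^{5}(x_t−x̄)(x_{t+1}−x̄) = -4.8611
γ_1 = -4.8611 / 6 = -0.810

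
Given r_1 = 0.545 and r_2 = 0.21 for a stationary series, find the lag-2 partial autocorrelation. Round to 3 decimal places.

φ_{22} = (r_2 − r_1²) / (1 − r_1²)
r_1² = (0.545)² = 0.297025
Numerator = 0.21 − 0.2970 = -0.0870; denominator = 1 − 0.2970 = 0.7030
φ_{22} = -0.0870 / 0.7030 = -0.124

-0.124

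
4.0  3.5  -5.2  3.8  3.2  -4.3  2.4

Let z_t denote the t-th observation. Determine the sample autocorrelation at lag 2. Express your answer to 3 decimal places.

Mean z̄ = (4.0 + 3.5 − 5.2 + 3.8 + 3.2 − 4.3 + 2.4)/7 = 1.0571
Numerator Σ_{t=1}^{5}(z_t−z̄)(z_{t+2}−z̄) = -36.9380
Denominator Σ(z_t−z̄)² = 96.3971
r_2 = -36.9380 / 96.3971 = -0.383

-0.383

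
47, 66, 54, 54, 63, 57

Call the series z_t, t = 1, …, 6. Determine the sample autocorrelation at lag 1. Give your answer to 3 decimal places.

Mean z̄ = (47 + 66 + 54 + 54 + 63 + 57)/6 = 56.8333
Σ(z_t−z̄)(z_{t+1}−z̄) = (-90.1389) + (-25.9722) + (8.0278) + (-17.4722) + (1.0278) = -124.5278
Denominator Σ(z_t−z̄)² = 234.8333
r_1 = -124.5278 / 234.8333 = -0.530

-0.530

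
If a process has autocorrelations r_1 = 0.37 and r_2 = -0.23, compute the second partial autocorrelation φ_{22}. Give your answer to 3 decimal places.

-0.425

φ_{22} = (r_2 − r_1²) / (1 − r_1²)
r_1² = (0.37)² = 0.1369
Numerator = -0.23 − 0.1369 = -0.3669; denominator = 1 − 0.1369 = 0.8631
φ_{22} = -0.3669 / 0.8631 = -0.425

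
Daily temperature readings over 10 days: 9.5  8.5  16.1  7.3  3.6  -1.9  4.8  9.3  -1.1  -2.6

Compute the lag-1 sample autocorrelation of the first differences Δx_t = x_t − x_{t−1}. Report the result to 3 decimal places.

-0.219

First differences Δx: -1.0, 7.6, -8.8, -3.7, -5.5, 6.7, 4.5, -10.4, -1.5
Mean of differences = -1.3444
Numerator Σ(Δx_t−Δx̄)(Δx_{t+1}−Δx̄) = -74.1842
Denominator Σ(Δx_t−Δx̄)² = 339.4222
r_1(Δx) = -74.1842 / 339.4222 = -0.219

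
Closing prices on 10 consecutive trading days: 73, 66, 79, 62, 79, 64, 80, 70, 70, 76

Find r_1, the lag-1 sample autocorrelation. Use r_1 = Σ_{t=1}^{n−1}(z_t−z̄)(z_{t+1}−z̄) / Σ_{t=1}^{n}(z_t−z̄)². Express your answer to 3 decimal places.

-0.849

Mean z̄ = (73 + 66 + 79 + 62 + 79 + 64 + 80 + 70 + 70 + 76)/10 = 71.9000
Numerator Σ_{t=1}^{9}(z_t−z̄)(z_{t+1}−z̄) = -328.6100
Denominator Σ(z_t−z̄)² = 386.9000
r_1 = -328.6100 / 386.9000 = -0.849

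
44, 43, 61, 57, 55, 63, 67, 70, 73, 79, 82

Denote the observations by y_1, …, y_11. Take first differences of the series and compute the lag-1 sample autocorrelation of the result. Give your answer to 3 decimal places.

-0.466

First differences Δy: -1, 18, -4, -2, 8, 4, 3, 3, 6, 3
Mean of differences = 3.8000
Numerator Σ(Δy_t−Δȳ)(Δy_{t+1}−Δȳ) = -160.2400
Denominator Σ(Δy_t−Δȳ)² = 343.6000
r_1(Δy) = -160.2400 / 343.6000 = -0.466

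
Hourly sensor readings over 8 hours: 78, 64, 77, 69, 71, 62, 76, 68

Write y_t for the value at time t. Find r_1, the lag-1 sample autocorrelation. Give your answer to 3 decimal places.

-0.658

Mean ȳ = (78 + 64 + 77 + 69 + 71 + 62 + 76 + 68)/8 = 70.6250
Σ(y_t−ȳ)(y_{t+1}−ȳ) = (-48.8594) + (-42.2344) + (-10.3594) + (-0.6094) + (-3.2344) + (-46.3594) + (-14.1094) = -165.7656
Denominator Σ(y_t−ȳ)² = 251.8750
r_1 = -165.7656 / 251.8750 = -0.658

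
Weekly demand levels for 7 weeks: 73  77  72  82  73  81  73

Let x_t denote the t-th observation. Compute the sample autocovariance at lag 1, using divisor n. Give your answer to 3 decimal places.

-11.187

Mean x̄ = (73 + 77 + 72 + 82 + 73 + 81 + 73)/7 = 75.8571
Σ_{t=1}^{6}(x_t−x̄)(x_{t+1}−x̄) = -78.3061
γ_1 = -78.3061 / 7 = -11.187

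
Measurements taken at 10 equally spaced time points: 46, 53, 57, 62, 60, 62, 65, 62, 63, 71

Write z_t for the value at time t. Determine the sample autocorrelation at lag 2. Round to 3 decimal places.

Mean z̄ = (46 + 53 + 57 + 62 + 60 + 62 + 65 + 62 + 63 + 71)/10 = 60.1000
Numerator Σ_{t=1}^{8}(z_t−z̄)(z_{t+2}−z̄) = 72.1800
Denominator Σ(z_t−z̄)² = 420.9000
r_2 = 72.1800 / 420.9000 = 0.171

0.171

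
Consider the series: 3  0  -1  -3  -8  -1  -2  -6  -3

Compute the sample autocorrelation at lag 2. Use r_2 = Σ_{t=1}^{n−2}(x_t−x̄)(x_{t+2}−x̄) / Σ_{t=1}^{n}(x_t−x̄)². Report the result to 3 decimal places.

-0.118

Mean x̄ = (3 + 0 − 1 − 3 − 8 − 1 − 2 − 6 − 3)/9 = -2.3333
Σ(x_t−x̄)(x_{t+2}−x̄) = (7.1111) + (-1.5556) + (-7.5556) + (-0.8889) + (-1.8889) + (-4.8889) + (-0.2222) = -9.8889
Denominator Σ(x_t−x̄)² = 84.0000
r_2 = -9.8889 / 84.0000 = -0.118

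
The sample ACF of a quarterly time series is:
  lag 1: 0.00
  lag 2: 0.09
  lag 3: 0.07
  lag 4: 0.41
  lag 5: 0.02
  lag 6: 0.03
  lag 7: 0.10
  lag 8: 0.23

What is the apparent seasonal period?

The largest autocorrelation is r_4 = 0.41, with a weaker echo at lag 8 (0.23); the remaining lags stay at or below 0.10.
The dominant spike at lag 4 indicates a seasonal period of 4.

4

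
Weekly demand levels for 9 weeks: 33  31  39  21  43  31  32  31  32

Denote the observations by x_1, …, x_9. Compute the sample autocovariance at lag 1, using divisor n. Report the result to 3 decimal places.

-24.392

Mean x̄ = (33 + 31 + 39 + 21 + 43 + 31 + 32 + 31 + 32)/9 = 32.5556
Σ_{t=1}^{8}(x_t−x̄)(x_{t+1}−x̄) = -219.5309
γ_1 = -219.5309 / 9 = -24.392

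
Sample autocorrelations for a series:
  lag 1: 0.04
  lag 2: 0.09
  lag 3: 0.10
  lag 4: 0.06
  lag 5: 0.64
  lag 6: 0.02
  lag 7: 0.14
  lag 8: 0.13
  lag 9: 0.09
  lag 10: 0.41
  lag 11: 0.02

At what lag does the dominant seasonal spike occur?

5

The largest autocorrelation is r_5 = 0.64, with a weaker echo at lag 10 (0.41); the remaining lags stay at or below 0.14.
The dominant spike at lag 5 indicates a seasonal period of 5.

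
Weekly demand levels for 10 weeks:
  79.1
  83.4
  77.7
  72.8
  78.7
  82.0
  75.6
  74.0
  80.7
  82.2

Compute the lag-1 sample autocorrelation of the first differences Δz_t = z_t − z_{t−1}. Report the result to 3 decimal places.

-0.080

First differences Δz: 4.3, -5.7, -4.9, 5.9, 3.3, -6.4, -1.6, 6.7, 1.5
Mean of differences = 0.3444
Numerator Σ(Δz_t−Δz̄)(Δz_{t+1}−Δz̄) = -16.7586
Denominator Σ(Δz_t−Δz̄)² = 210.2822
r_1(Δz) = -16.7586 / 210.2822 = -0.080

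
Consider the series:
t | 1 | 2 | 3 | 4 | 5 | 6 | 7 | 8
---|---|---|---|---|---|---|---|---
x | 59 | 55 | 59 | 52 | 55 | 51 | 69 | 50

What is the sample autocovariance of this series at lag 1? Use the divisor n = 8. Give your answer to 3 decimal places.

Mean x̄ = (59 + 55 + 59 + 52 + 55 + 51 + 69 + 50)/8 = 56.2500
Deviations: 2.7500, -1.2500, 2.7500, -4.2500, -1.2500, -5.2500, 12.7500, -6.2500
Σ_{t=1}^{7}(x_t−x̄)(x_{t+1}−x̄) = -153.3125
γ_1 = -153.3125 / 8 = -19.164

-19.164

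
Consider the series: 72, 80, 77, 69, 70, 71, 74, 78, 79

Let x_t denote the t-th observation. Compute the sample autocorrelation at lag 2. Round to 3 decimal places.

-0.299

Mean x̄ = (72 + 80 + 77 + 69 + 70 + 71 + 74 + 78 + 79)/9 = 74.4444
Σ(x_t−x̄)(x_{t+2}−x̄) = (-6.2469) + (-30.2469) + (-11.3580) + (18.7531) + (1.9753) + (-12.2469) + (-2.0247) = -41.3951
Denominator Σ(x_t−x̄)² = 138.2222
r_2 = -41.3951 / 138.2222 = -0.299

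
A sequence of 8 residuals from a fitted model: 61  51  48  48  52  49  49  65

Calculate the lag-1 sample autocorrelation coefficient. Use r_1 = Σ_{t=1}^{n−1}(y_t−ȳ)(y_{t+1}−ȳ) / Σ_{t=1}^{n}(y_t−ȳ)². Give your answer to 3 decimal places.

Mean ȳ = (61 + 51 + 48 + 48 + 52 + 49 + 49 + 65)/8 = 52.8750
Deviations from mean: 8.1250, -1.8750, -4.8750, -4.8750, -0.8750, -3.8750, -3.8750, 12.1250
Σ(y_t−ȳ)(y_{t+1}−ȳ) = (-15.2344) + (9.1406) + (23.7656) + (4.2656) + (3.3906) + (15.0156) + (-46.9844) = -6.6406
Denominator Σ(y_t−ȳ)² = 294.8750
r_1 = -6.6406 / 294.8750 = -0.023

-0.023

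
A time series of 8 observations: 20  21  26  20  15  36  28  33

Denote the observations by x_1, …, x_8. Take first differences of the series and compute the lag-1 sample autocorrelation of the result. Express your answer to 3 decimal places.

First differences Δx: 1, 5, -6, -5, 21, -8, 5
Mean of differences = 1.8571
Numerator Σ(Δx_t−Δx̄)(Δx_{t+1}−Δx̄) = -324.4490
Denominator Σ(Δx_t−Δx̄)² = 592.8571
r_1(Δx) = -324.4490 / 592.8571 = -0.547

-0.547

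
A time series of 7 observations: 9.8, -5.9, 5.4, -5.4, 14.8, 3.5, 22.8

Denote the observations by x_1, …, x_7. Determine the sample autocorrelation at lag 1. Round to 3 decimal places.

-0.289

Mean x̄ = (9.8 − 5.9 + 5.4 − 5.4 + 14.8 + 3.5 + 22.8)/7 = 6.4286
Σ(x_t−x̄)(x_{t+1}−x̄) = (-41.5649) + (12.6808) + (12.1665) + (-99.0220) + (-24.5163) + (-47.9449) = -188.2008
Denominator Σ(x_t−x̄)² = 651.0143
r_1 = -188.2008 / 651.0143 = -0.289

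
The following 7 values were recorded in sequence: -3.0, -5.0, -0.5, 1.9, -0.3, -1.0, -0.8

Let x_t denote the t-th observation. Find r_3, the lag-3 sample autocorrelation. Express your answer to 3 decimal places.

-0.260

Mean x̄ = (-3.0 − 5.0 − 0.5 + 1.9 − 0.3 − 1.0 − 0.8)/7 = -1.2429
Deviations from mean: -1.7571, -3.7571, 0.7429, 3.1429, 0.9429, 0.2429, 0.4429
Numerator Σ_{t=1}^{4}(x_t−x̄)(x_{t+3}−x̄) = -7.4927
Denominator Σ(x_t−x̄)² = 28.7771
r_3 = -7.4927 / 28.7771 = -0.260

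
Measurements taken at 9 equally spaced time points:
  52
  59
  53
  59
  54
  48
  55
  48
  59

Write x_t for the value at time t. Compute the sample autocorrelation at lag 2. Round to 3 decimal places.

0.249

Mean x̄ = (52 + 59 + 53 + 59 + 54 + 48 + 55 + 48 + 59)/9 = 54.1111
Σ(x_t−x̄)(x_{t+2}−x̄) = (2.3457) + (23.9012) + (0.1235) + (-29.8765) + (-0.0988) + (37.3457) + (4.3457) = 38.0864
Denominator Σ(x_t−x̄)² = 152.8889
r_2 = 38.0864 / 152.8889 = 0.249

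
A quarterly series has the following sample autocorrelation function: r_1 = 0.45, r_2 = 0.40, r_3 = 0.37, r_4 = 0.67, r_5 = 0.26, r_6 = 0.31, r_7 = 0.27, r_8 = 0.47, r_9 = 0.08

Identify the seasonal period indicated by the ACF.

4

The largest autocorrelation is r_4 = 0.67, with a weaker echo at lag 8 (0.47); the remaining lags stay at or below 0.45. The elevated value at lag 1 (0.45), dropping to 0.40 at lag 2, reflects decaying short-term dependence rather than seasonality.
The dominant spike at lag 4 indicates a seasonal period of 4.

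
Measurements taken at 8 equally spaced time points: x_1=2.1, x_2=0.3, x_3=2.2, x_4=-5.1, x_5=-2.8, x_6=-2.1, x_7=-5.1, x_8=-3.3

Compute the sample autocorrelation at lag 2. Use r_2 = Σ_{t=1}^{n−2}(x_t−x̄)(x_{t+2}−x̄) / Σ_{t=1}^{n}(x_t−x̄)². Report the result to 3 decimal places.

0.156

Mean x̄ = (2.1 + 0.3 + 2.2 − 5.1 − 2.8 − 2.1 − 5.1 − 3.3)/8 = -1.7250
Deviations from mean: 3.8250, 2.0250, 3.9250, -3.3750, -1.0750, -0.3750, -3.3750, -1.5750
Numerator Σ_{t=1}^{6}(x_t−x̄)(x_{t+2}−x̄) = 9.4438
Denominator Σ(x_t−x̄)² = 60.6950
r_2 = 9.4438 / 60.6950 = 0.156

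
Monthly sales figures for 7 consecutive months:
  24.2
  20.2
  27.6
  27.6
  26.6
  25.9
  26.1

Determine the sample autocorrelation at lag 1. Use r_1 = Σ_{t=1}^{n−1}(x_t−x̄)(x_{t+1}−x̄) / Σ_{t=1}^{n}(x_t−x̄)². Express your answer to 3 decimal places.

0.079

Mean x̄ = (24.2 + 20.2 + 27.6 + 27.6 + 26.6 + 25.9 + 26.1)/7 = 25.4571
Deviations from mean: -1.2571, -5.2571, 2.1429, 2.1429, 1.1429, 0.4429, 0.6429
Numerator Σ_{t=1}^{6}(x_t−x̄)(x_{t+1}−x̄) = 3.1753
Denominator Σ(x_t−x̄)² = 40.3171
r_1 = 3.1753 / 40.3171 = 0.079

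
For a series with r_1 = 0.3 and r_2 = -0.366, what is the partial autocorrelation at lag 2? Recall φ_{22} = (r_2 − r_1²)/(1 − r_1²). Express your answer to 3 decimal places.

φ_{22} = (r_2 − r_1²) / (1 − r_1²)
r_1² = (0.3)² = 0.09
Numerator = -0.366 − 0.0900 = -0.4560; denominator = 1 − 0.0900 = 0.9100
φ_{22} = -0.4560 / 0.9100 = -0.501

-0.501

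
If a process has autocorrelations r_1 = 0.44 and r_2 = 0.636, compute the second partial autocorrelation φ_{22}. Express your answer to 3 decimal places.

0.549

φ_{22} = (r_2 − r_1²) / (1 − r_1²)
r_1² = (0.44)² = 0.1936
Numerator = 0.636 − 0.1936 = 0.4424; denominator = 1 − 0.1936 = 0.8064
φ_{22} = 0.4424 / 0.8064 = 0.549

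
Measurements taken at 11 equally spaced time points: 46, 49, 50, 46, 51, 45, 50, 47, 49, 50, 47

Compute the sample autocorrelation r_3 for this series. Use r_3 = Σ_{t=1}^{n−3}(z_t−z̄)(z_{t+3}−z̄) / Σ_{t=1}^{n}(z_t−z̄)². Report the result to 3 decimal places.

-0.094

Mean z̄ = (46 + 49 + 50 + 46 + 51 + 45 + 50 + 47 + 49 + 50 + 47)/11 = 48.1818
Numerator Σ_{t=1}^{8}(z_t−z̄)(z_{t+3}−z̄) = -3.9174
Denominator Σ(z_t−z̄)² = 41.6364
r_3 = -3.9174 / 41.6364 = -0.094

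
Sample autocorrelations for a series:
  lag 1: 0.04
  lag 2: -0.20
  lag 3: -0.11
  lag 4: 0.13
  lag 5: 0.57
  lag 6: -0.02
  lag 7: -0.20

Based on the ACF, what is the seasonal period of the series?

5

The largest autocorrelation is r_5 = 0.57; the remaining lags stay at or below 0.13.
The dominant spike at lag 5 indicates a seasonal period of 5.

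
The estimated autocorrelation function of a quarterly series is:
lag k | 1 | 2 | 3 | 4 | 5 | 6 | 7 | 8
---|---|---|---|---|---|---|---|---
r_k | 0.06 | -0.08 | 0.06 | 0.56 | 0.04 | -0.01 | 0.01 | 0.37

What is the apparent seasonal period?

The largest autocorrelation is r_4 = 0.56, with a weaker echo at lag 8 (0.37); the remaining lags stay at or below 0.06.
The dominant spike at lag 4 indicates a seasonal period of 4.

4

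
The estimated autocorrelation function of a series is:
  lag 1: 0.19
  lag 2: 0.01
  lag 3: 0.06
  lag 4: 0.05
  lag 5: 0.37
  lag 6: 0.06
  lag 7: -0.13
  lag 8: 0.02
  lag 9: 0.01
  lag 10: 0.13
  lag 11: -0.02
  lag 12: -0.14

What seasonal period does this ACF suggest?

The largest autocorrelation is r_5 = 0.37; the remaining lags stay at or below 0.19.
The dominant spike at lag 5 indicates a seasonal period of 5.

5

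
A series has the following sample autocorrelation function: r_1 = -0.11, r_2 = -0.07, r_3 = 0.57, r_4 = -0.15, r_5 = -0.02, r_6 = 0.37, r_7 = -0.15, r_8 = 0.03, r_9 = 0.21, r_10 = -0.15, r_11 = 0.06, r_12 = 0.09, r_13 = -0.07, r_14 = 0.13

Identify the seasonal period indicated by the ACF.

3

The largest autocorrelation is r_3 = 0.57, with weaker echoes at lags 6 (0.37) and 9 (0.21); the remaining lags stay at or below 0.13.
The dominant spike at lag 3 indicates a seasonal period of 3.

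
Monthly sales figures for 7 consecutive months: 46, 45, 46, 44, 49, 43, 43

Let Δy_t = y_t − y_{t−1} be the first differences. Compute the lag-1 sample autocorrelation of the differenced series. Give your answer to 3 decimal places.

-0.676

First differences Δy: -1, 1, -2, 5, -6, 0
Mean of differences = -0.5000
Numerator Σ(Δy_t−Δȳ)(Δy_{t+1}−Δȳ) = -44.2500
Denominator Σ(Δy_t−Δȳ)² = 65.5000
r_1(Δy) = -44.2500 / 65.5000 = -0.676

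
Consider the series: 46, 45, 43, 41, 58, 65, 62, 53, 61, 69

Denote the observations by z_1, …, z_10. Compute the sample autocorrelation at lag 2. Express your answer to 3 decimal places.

0.088

Mean z̄ = (46 + 45 + 43 + 41 + 58 + 65 + 62 + 53 + 61 + 69)/10 = 54.3000
Numerator Σ_{t=1}^{8}(z_t−z̄)(z_{t+2}−z̄) = 80.4200
Denominator Σ(z_t−z̄)² = 910.1000
r_2 = 80.4200 / 910.1000 = 0.088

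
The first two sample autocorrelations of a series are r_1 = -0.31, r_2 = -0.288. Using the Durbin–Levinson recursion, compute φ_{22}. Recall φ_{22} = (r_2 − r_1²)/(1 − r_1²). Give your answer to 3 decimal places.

φ_{22} = (r_2 − r_1²) / (1 − r_1²)
r_1² = (-0.31)² = 0.0961
Numerator = -0.288 − 0.0961 = -0.3841; denominator = 1 − 0.0961 = 0.9039
φ_{22} = -0.3841 / 0.9039 = -0.425

-0.425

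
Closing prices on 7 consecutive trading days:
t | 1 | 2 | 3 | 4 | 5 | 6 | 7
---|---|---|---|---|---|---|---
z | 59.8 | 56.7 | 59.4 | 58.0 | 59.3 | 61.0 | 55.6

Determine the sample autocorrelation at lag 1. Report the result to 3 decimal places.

-0.477

Mean z̄ = (59.8 + 56.7 + 59.4 + 58.0 + 59.3 + 61.0 + 55.6)/7 = 58.5429
Deviations from mean: 1.2571, -1.8429, 0.8571, -0.5429, 0.7571, 2.4571, -2.9429
Numerator Σ_{t=1}^{6}(z_t−z̄)(z_{t+1}−z̄) = -10.1433
Denominator Σ(z_t−z̄)² = 21.2771
r_1 = -10.1433 / 21.2771 = -0.477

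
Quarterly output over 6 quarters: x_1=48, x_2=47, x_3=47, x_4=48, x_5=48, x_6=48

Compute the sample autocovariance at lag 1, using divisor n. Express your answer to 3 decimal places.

0.037

Mean x̄ = (48 + 47 + 47 + 48 + 48 + 48)/6 = 47.6667
Σ_{t=1}^{5}(x_t−x̄)(x_{t+1}−x̄) = 0.2222
γ_1 = 0.2222 / 6 = 0.037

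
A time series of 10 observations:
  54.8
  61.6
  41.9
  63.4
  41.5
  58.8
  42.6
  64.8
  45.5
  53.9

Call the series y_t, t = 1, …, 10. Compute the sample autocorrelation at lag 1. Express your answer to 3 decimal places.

Mean ȳ = (54.8 + 61.6 + 41.9 + 63.4 + 41.5 + 58.8 + 42.6 + 64.8 + 45.5 + 53.9)/10 = 52.8800
Numerator Σ_{t=1}^{9}(y_t−ȳ)(y_{t+1}−ȳ) = -660.4924
Denominator Σ(y_t−ȳ)² = 778.7760
r_1 = -660.4924 / 778.7760 = -0.848

-0.848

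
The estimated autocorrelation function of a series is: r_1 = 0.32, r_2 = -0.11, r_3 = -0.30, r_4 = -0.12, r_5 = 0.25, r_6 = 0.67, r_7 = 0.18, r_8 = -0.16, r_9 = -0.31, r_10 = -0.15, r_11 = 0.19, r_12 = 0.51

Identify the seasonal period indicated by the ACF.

The largest autocorrelation is r_6 = 0.67, with a weaker echo at lag 12 (0.51); the remaining lags stay at or below 0.32.
The dominant spike at lag 6 indicates a seasonal period of 6.

6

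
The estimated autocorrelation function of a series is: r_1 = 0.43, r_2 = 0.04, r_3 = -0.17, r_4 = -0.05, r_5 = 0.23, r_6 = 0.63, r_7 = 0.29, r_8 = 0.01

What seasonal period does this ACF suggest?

The largest autocorrelation is r_6 = 0.63; the remaining lags stay at or below 0.43. The elevated value at lag 1 (0.43), dropping to 0.04 at lag 2, reflects decaying short-term dependence rather than seasonality.
The dominant spike at lag 6 indicates a seasonal period of 6.

6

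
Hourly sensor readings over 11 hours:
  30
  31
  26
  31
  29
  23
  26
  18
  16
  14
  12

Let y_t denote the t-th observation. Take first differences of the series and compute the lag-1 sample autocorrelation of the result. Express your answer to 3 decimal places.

First differences Δy: 1, -5, 5, -2, -6, 3, -8, -2, -2, -2
Mean of differences = -1.8000
Numerator Σ(Δy_t−Δȳ)(Δy_{t+1}−Δȳ) = -79.8400
Denominator Σ(Δy_t−Δȳ)² = 143.6000
r_1(Δy) = -79.8400 / 143.6000 = -0.556

-0.556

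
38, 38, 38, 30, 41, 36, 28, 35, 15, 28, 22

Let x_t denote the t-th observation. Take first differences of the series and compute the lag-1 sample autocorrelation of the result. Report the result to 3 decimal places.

First differences Δx: 0, 0, -8, 11, -5, -8, 7, -20, 13, -6
Mean of differences = -1.6000
Numerator Σ(Δx_t−Δx̄)(Δx_{t+1}−Δx̄) = -655.5600
Denominator Σ(Δx_t−Δx̄)² = 902.4000
r_1(Δx) = -655.5600 / 902.4000 = -0.726

-0.726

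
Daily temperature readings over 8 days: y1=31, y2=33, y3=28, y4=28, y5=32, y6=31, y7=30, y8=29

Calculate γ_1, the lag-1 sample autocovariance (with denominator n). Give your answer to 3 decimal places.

-0.195

Mean ȳ = (31 + 33 + 28 + 28 + 32 + 31 + 30 + 29)/8 = 30.2500
Deviations: 0.7500, 2.7500, -2.2500, -2.2500, 1.7500, 0.7500, -0.2500, -1.2500
Σ_{t=1}^{7}(y_t−ȳ)(y_{t+1}−ȳ) = -1.5625
γ_1 = -1.5625 / 8 = -0.195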